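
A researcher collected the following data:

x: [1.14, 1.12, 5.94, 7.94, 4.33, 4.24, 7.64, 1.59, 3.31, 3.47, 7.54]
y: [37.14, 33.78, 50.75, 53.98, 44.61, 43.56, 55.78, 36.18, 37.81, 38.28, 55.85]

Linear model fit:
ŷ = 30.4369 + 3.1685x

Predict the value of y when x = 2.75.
ŷ = 39.1503

x = 2.75 lies inside the observed range [1.12, 7.94], so the fitted equation applies directly:

ŷ = 30.4369 + 3.1685 × 2.75
ŷ = 30.4369 + 8.7134
ŷ = 39.1503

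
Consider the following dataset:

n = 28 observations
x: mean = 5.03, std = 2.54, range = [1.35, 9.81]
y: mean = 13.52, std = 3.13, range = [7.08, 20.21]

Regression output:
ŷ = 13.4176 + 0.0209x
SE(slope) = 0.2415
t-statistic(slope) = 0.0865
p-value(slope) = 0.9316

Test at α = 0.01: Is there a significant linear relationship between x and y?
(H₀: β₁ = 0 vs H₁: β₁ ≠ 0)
Since p-value = 0.9316 ≥ α = 0.01, fail to reject H₀ — the slope is not significantly different from 0.

Hypothesis test for the slope coefficient:

H₀: β₁ = 0 (no linear relationship)
H₁: β₁ ≠ 0 (linear relationship exists)

Test statistic: t = β̂₁ / SE(β̂₁) = 0.0209 / 0.2415 = 0.0865

The p-value (0.9316) is the probability, under H₀, of a t-statistic at least as extreme as |t| = 0.0865 (two-sided, df = n − 2 = 26).

Decision rule: reject H₀ if p-value < α.
p-value = 0.9316 ≥ α = 0.01 → fail to reject H₀.

Conclusion: the linear association between x and y is not significant at the 1% level.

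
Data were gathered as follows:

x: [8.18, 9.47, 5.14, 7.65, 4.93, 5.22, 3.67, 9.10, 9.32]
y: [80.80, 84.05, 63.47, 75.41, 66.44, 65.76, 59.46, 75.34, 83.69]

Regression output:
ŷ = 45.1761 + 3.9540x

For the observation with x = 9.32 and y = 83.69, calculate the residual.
Residual = 1.6626

The residual is the difference between the actual value and the predicted value:

Residual = y - ŷ

Step 1: Calculate predicted value
ŷ = 45.1761 + 3.9540 × 9.32
ŷ = 82.0274

Step 2: Calculate residual
Residual = 83.69 - 82.0274
Residual = 1.6626

Sign check: y > ŷ, so the point is above the line and the fit underestimates here.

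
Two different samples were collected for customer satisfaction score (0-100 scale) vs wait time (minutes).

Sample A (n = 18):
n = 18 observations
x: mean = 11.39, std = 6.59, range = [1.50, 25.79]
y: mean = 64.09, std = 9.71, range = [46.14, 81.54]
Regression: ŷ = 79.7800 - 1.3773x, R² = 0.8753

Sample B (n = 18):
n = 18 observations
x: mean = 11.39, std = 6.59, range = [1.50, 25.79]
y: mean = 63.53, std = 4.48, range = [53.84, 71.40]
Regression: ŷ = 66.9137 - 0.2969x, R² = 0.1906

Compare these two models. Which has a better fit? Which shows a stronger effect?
Model A has the better fit (R² = 0.8753 vs 0.1906). Model A shows the stronger effect (|β₁| = 1.3773 vs 0.2969).

Model Comparison:

Fit — compare R²:
- Model A: R² = 0.8753 → 87.53% of variance in satisfaction score explained
- Model B: R² = 0.1906 → 19.06% of variance in satisfaction score explained
- 0.8753 > 0.1906 → Model A has the better fit

Which has the larger per-minute effect? (|β₁|)
- Model A: β₁ = -1.3773 → predicted satisfaction score falls 1.3773 points per additional minute of wait time
- Model B: β₁ = -0.2969 → predicted satisfaction score falls 0.2969 points per additional minute of wait time
- |-1.3773| > |-0.2969| → Model A shows the stronger marginal effect

Note: The two samples could reflect different populations, time periods, or measurement quality.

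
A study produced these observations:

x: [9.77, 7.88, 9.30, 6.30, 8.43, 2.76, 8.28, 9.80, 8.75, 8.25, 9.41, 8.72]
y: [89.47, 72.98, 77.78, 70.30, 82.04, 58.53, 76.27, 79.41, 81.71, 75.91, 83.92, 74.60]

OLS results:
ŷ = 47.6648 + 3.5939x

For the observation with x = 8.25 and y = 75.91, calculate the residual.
Residual = -1.4045

The residual is the difference between the actual value and the predicted value:

Residual = y - ŷ

Step 1: Calculate predicted value
ŷ = 47.6648 + 3.5939 × 8.25
ŷ = 77.3145

Step 2: Calculate residual
Residual = 75.91 - 77.3145
Residual = -1.4045

Sign check: y < ŷ, so the point is below the line and the fit overestimates here.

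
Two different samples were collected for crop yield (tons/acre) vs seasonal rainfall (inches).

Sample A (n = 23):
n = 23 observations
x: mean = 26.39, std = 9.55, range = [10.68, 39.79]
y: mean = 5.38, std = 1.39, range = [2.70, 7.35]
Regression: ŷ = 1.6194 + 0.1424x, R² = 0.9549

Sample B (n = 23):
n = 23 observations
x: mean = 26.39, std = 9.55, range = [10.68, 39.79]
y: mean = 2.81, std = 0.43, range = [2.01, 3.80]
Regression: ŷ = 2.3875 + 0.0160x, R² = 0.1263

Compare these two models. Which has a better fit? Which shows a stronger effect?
Model A has the better fit (R² = 0.9549 vs 0.1263). Model A shows the stronger effect (|β₁| = 0.1424 vs 0.0160).

Model Comparison:

Fit — compare R²:
- Model A: R² = 0.9549 → 95.49% of variance in crop yield explained
- Model B: R² = 0.1263 → 12.63% of variance in crop yield explained
- 0.9549 > 0.1263 → Model A has the better fit

Strength of effect — compare |β₁|:
- Model A: β₁ = 0.1424 → predicted crop yield rises 0.1424 tons/acre per additional inch of rainfall
- Model B: β₁ = 0.0160 → predicted crop yield rises 0.0160 tons/acre per additional inch of rainfall
- |0.1424| > |0.0160| → Model A shows the stronger marginal effect

Notes:
- R² measures how tightly points cluster around the line; β₁ measures how steep the line is — they answer different questions.
- A better fit (higher R²) doesn't necessarily mean a more important relationship.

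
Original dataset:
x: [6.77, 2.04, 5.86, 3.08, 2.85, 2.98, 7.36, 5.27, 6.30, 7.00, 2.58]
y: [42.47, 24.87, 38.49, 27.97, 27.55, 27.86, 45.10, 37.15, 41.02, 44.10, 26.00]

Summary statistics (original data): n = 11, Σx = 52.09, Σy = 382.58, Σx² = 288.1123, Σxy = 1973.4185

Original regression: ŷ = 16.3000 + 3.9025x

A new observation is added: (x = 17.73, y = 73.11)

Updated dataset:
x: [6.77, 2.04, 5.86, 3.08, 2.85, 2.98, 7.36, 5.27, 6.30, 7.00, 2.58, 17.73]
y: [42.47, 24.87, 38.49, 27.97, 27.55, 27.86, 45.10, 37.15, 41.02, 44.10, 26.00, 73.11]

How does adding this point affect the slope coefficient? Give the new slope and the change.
New slope β₁ = 3.1509 versus 3.9025 before: a change of -0.7516 (-19.3%).

The new point has HIGH LEVERAGE: x = 17.73 is far from the original mean x̄ = 52.09/11 ≈ 4.74 (original range [2.04, 7.36]).

Step 1: Update the sums with the new point (n goes from 11 to 12)
Σx  = 52.09 + 17.73 = 69.82
Σy  = 382.58 + 73.11 = 455.69
Σx² = 288.1123 + 17.73² = 288.1123 + 314.3529 = 602.4652
Σxy = 1973.4185 + 17.73×73.11 = 1973.4185 + 1296.2403 = 3269.6588

Step 2: Recompute the slope with b₁ = (nΣxy − ΣxΣy) / (nΣx² − (Σx)²)
Numerator   = 12×3269.6588 − 69.82×455.69 = 39235.9056 − 31816.2758 = 7419.6298
Denominator = 12×602.4652 − 69.82² = 7229.5824 − 4874.8324 = 2354.7500
b₁(new) = 7419.6298 / 2354.7500 = 3.1509

(Same formula on the original sums: (11×1973.4185 − 52.09×382.58) / (11×288.1123 − 52.09²) = 1779.0113 / 455.8672 = 3.9025, matching the given fit.)

Step 3: Change in slope
Δβ₁ = 3.1509 − 3.9025 = -0.7516
Relative change = -0.7516 / 3.9025 × 100% = -19.3%
→ the slope decreases when the point is added.

A high-leverage point only changes the slope if it is off the original line; here y = 73.11 is below the original trend, so the slope decreases.
In practice: examine leverage (hᵢ) and Cook's distance rather than deleting it automatically.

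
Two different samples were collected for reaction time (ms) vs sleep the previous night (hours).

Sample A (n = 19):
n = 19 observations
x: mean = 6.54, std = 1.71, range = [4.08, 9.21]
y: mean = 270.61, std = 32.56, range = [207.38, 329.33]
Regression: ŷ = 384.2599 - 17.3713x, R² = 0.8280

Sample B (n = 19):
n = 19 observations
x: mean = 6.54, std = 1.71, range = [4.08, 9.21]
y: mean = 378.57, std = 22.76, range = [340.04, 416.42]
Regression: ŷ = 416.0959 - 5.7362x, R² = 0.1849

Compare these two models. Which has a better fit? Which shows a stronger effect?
Model A has the better fit (R² = 0.8280 vs 0.1849). Model A shows the stronger effect (|β₁| = 17.3713 vs 5.7362).

Model Comparison:

Fit — compare R²:
- Model A: R² = 0.8280 → 82.80% of variance in reaction time explained
- Model B: R² = 0.1849 → 18.49% of variance in reaction time explained
- 0.8280 > 0.1849 → Model A has the better fit

Strength of effect — compare |β₁|:
- Model A: β₁ = -17.3713 → predicted reaction time falls 17.3713 ms per additional hour of sleep
- Model B: β₁ = -5.7362 → predicted reaction time falls 5.7362 ms per additional hour of sleep
- |-17.3713| > |-5.7362| → Model A shows the stronger marginal effect

Note: A better fit (higher R²) doesn't necessarily mean a more important relationship.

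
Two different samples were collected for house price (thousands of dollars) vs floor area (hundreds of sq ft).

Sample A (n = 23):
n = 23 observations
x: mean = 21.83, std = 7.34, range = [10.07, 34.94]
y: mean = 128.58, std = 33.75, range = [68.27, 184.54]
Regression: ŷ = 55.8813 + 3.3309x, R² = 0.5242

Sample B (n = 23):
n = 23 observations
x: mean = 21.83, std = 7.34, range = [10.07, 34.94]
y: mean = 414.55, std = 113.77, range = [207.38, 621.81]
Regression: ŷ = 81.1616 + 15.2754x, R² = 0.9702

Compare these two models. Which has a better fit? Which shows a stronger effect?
Model B has the better fit (R² = 0.9702 vs 0.5242). Model B shows the stronger effect (|β₁| = 15.2754 vs 3.3309).

Model Comparison:

Fit — compare R²:
- Model A: R² = 0.5242 → 52.42% of variance in house price explained
- Model B: R² = 0.9702 → 97.02% of variance in house price explained
- 0.9702 > 0.5242 → Model B has the better fit

Which has the larger per-hundred sq ft effect? (|β₁|)
- Model A: β₁ = 3.3309 → predicted house price rises 3.3309 thousand dollars per additional hundred sq ft of floor area
- Model B: β₁ = 15.2754 → predicted house price rises 15.2754 thousand dollars per additional hundred sq ft of floor area
- |3.3309| < |15.2754| → Model B shows the stronger marginal effect

Note: R² measures how tightly points cluster around the line; β₁ measures how steep the line is — they answer different questions.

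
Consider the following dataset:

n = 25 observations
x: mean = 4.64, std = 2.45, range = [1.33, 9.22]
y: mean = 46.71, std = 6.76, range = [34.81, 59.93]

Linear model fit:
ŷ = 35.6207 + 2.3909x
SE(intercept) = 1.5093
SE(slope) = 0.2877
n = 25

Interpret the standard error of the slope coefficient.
The slope 2.3909 is pinned down to within about ±0.2877 (one SE) by these data — relative uncertainty 12.0%, i.e. precise.

SE(β̂₁) = s / √Sxx, where s is the residual standard deviation and Sxx = Σ(x − x̄)². It is the yardstick for how far β̂₁ = 2.3909 could plausibly be from the true slope.

Relative precision:
- SE / |β̂₁| = 0.2877 / 2.3909 = 12.0%
- Rule of thumb (under 20%: precise; 20% to under 50%: moderately precise; 50% or more: imprecise) → precise

Link to the t-test: t = β̂₁ / SE(β̂₁) = 2.3909 / 0.2877 = 8.3104, the statistic for H₀: β₁ = 0.

What drives SE(β̂₁): more residual scatter → larger SE; larger n (here n = 25) → smaller SE; wider spread of x values → smaller SE.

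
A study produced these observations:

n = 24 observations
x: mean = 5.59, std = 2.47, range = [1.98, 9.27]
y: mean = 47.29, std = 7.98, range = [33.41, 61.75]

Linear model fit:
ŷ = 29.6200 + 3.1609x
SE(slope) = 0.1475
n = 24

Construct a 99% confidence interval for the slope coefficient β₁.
The 99% CI for β₁ is (2.7451, 3.5767)

Confidence interval for the slope:

The 99% CI for β₁ is: β̂₁ ± t*(α/2, n-2) × SE(β̂₁)

Step 1: Find critical t-value
- Confidence level = 0.99
- Degrees of freedom = n - 2 = 24 - 2 = 22
- t*(α/2, 22) = 2.8188

Step 2: Calculate margin of error
Margin = 2.8188 × 0.1475 = 0.4158

Step 3: Construct interval
CI = 3.1609 ± 0.4158
CI = (2.7451, 3.5767)

Interpretation: We are 99% confident that the true slope β₁ lies between 2.7451 and 3.5767.
Since 0 is outside the interval, a two-sided test at α = 0.01 would reject H₀: β₁ = 0.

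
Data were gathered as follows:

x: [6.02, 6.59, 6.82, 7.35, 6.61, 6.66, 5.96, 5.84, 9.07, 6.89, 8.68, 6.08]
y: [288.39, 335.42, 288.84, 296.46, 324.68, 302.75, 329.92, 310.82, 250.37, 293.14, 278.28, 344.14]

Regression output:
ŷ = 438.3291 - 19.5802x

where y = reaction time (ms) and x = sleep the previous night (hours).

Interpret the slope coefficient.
On average, reaction time is about 19.5802 ms lower for every extra hour of sleep.

The slope β₁ = -19.5802 gives the rate at which the fitted reaction time changes with sleep.

Interpretation:
- Sleep up by 1 hour → predicted reaction time decreases by 19.5802 ms
- The effect is assumed constant over the observed range of x (linearity)
- The slope describes association in these data, not necessarily a causal effect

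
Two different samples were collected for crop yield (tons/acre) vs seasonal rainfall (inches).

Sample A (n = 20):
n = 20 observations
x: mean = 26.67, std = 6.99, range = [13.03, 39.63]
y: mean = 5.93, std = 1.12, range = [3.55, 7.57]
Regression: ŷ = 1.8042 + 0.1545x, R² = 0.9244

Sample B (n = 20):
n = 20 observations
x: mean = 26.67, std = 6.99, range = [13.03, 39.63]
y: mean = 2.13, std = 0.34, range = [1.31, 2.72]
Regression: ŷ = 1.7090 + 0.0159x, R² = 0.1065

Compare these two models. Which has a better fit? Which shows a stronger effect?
Model A has the better fit (R² = 0.9244 vs 0.1065). Model A shows the stronger effect (|β₁| = 0.1545 vs 0.0159).

Model Comparison:

Which explains more variance? (R²)
- Model A: R² = 0.9244 → 92.44% of variance in crop yield explained
- Model B: R² = 0.1065 → 10.65% of variance in crop yield explained
- 0.9244 > 0.1065 → Model A has the better fit

Effect size (slope magnitude):
- Model A: β₁ = 0.1545 → predicted crop yield rises 0.1545 tons/acre per additional inch of rainfall
- Model B: β₁ = 0.0159 → predicted crop yield rises 0.0159 tons/acre per additional inch of rainfall
- |0.1545| > |0.0159| → Model A shows the stronger marginal effect

Notes:
- R² measures how tightly points cluster around the line; β₁ measures how steep the line is — they answer different questions.
- The two samples could reflect different populations, time periods, or measurement quality.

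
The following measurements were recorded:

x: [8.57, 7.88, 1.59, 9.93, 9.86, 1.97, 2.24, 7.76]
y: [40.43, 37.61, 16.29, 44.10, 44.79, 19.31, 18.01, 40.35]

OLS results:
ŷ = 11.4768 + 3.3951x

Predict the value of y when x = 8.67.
ŷ = 40.9123

To predict y for x = 8.67, substitute into the regression equation:

ŷ = 11.4768 + 3.3951 × 8.67
ŷ = 11.4768 + 29.4355
ŷ = 40.9123

This is the fitted mean response at that x — an individual observation would come with a wider prediction interval.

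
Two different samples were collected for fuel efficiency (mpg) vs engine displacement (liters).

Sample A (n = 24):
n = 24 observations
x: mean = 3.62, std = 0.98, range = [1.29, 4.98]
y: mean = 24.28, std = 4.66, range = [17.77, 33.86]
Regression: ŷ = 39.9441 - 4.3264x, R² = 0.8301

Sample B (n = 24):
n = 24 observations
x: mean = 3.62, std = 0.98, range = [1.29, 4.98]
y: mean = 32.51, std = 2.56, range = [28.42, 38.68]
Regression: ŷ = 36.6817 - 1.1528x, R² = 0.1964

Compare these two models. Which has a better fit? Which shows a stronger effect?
Model A has the better fit (R² = 0.8301 vs 0.1964). Model A shows the stronger effect (|β₁| = 4.3264 vs 1.1528).

Model Comparison:

Fit — compare R²:
- Model A: R² = 0.8301 → 83.01% of variance in fuel efficiency explained
- Model B: R² = 0.1964 → 19.64% of variance in fuel efficiency explained
- 0.8301 > 0.1964 → Model A has the better fit

Which has the larger per-liter effect? (|β₁|)
- Model A: β₁ = -4.3264 → predicted fuel efficiency falls 4.3264 mpg per additional liter of engine displacement
- Model B: β₁ = -1.1528 → predicted fuel efficiency falls 1.1528 mpg per additional liter of engine displacement
- |-4.3264| > |-1.1528| → Model A shows the stronger marginal effect

Note: A steeper slope doesn't make a better model if the scatter around the line is large.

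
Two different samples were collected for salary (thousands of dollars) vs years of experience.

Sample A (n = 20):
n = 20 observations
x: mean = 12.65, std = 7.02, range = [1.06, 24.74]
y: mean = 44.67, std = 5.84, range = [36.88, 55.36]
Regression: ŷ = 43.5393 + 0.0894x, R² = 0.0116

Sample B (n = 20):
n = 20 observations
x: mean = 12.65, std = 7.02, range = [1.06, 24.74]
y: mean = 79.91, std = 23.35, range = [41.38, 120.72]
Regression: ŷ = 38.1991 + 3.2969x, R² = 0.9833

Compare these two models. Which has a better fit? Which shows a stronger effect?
Model B has the better fit (R² = 0.9833 vs 0.0116). Model B shows the stronger effect (|β₁| = 3.2969 vs 0.0894).

Model Comparison:

Which explains more variance? (R²)
- Model A: R² = 0.0116 → 1.16% of variance in salary explained
- Model B: R² = 0.9833 → 98.33% of variance in salary explained
- 0.9833 > 0.0116 → Model B has the better fit

Effect size (slope magnitude):
- Model A: β₁ = 0.0894 → predicted salary rises 0.0894 thousand dollars per additional year of experience
- Model B: β₁ = 3.2969 → predicted salary rises 3.2969 thousand dollars per additional year of experience
- |0.0894| < |3.2969| → Model B shows the stronger marginal effect

Notes:
- A better fit (higher R²) doesn't necessarily mean a more important relationship.
- R² measures how tightly points cluster around the line; β₁ measures how steep the line is — they answer different questions.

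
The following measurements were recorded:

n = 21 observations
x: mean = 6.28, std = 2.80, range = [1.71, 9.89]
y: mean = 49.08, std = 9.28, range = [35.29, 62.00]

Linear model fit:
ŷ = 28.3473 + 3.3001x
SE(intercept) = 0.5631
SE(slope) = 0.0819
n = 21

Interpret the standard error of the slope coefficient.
SE(β̂₁) = 0.0819 is the estimated standard deviation of the slope estimate across repeated samples; relative to β̂₁ = 3.3001 that is 2.5%, a precise estimate.

SE(β̂₁) = s / √Sxx, where s is the residual standard deviation and Sxx = Σ(x − x̄)². It is the yardstick for how far β̂₁ = 3.3001 could plausibly be from the true slope.

Relative precision:
- SE / |β̂₁| = 0.0819 / 3.3001 = 2.5%
- Rule of thumb (under 20%: precise; 20% to under 50%: moderately precise; 50% or more: imprecise) → precise

Link to the t-test: t = β̂₁ / SE(β̂₁) = 3.3001 / 0.0819 = 40.2943, the statistic for H₀: β₁ = 0.

What drives SE(β̂₁): wider spread of x values → smaller SE; more residual scatter → larger SE.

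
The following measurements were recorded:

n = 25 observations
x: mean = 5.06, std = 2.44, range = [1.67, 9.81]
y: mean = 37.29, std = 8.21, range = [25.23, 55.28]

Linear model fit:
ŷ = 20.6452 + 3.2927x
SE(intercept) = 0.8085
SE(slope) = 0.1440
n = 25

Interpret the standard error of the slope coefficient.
SE(slope) = 0.1440 measures the uncertainty in the estimated slope. The coefficient is estimated precisely (SE/|β̂₁| = 4.4%).

SE(β̂₁) = 0.1440 says: if we drew many samples of n = 25 from the same population and refit each time, the fitted slopes would scatter with a standard deviation of roughly 0.1440 around the true β₁.

Relative precision:
- SE / |β̂₁| = 0.1440 / 3.2927 = 4.4%
- Rule of thumb (under 20%: precise; 20% to under 50%: moderately precise; 50% or more: imprecise) → precise

Link to the t-test: t = β̂₁ / SE(β̂₁) = 3.2927 / 0.1440 = 22.8660, the statistic for H₀: β₁ = 0.

What drives SE(β̂₁): more residual scatter → larger SE; wider spread of x values → smaller SE.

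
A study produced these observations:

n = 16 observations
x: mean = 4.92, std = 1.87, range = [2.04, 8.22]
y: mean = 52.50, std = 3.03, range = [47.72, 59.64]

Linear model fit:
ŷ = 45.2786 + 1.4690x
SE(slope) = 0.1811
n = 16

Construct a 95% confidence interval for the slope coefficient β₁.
The 95% CI for β₁ is (1.0806, 1.8574)

Confidence interval for the slope:

The 95% CI for β₁ is: β̂₁ ± t*(α/2, n-2) × SE(β̂₁)

Step 1: Find critical t-value
- Confidence level = 0.95
- Degrees of freedom = n - 2 = 16 - 2 = 14
- t*(α/2, 14) = 2.1448

Step 2: Calculate margin of error
Margin = 2.1448 × 0.1811 = 0.3884

Step 3: Construct interval
CI = 1.4690 ± 0.3884
CI = (1.0806, 1.8574)

Interpretation: We are 95% confident that the true slope β₁ lies between 1.0806 and 1.8574.
The interval does not include 0, suggesting a significant linear relationship.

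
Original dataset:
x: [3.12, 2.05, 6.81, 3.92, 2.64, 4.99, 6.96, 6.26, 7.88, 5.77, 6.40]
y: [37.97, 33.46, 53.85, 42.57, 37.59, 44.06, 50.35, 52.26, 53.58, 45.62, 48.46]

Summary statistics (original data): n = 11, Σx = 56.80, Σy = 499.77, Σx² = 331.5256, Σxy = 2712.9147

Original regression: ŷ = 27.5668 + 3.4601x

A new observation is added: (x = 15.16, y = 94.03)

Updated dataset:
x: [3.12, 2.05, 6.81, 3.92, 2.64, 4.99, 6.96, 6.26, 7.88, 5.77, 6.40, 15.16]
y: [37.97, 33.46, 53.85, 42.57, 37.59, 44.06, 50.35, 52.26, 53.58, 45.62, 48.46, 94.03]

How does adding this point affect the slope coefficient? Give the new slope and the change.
The slope changes from 3.4601 to 4.4488 (change of +0.9887, or +28.6%).

The new point has HIGH LEVERAGE: x = 15.16 is far from the original mean x̄ = 56.80/11 ≈ 5.16 (original range [2.05, 7.88]).

Step 1: Update the sums with the new point (n goes from 11 to 12)
Σx  = 56.80 + 15.16 = 71.96
Σy  = 499.77 + 94.03 = 593.80
Σx² = 331.5256 + 15.16² = 331.5256 + 229.8256 = 561.3512
Σxy = 2712.9147 + 15.16×94.03 = 2712.9147 + 1425.4948 = 4138.4095

Step 2: Recompute the slope with b₁ = (nΣxy − ΣxΣy) / (nΣx² − (Σx)²)
Numerator   = 12×4138.4095 − 71.96×593.80 = 49660.9140 − 42729.8480 = 6931.0660
Denominator = 12×561.3512 − 71.96² = 6736.2144 − 5178.2416 = 1557.9728
b₁(new) = 6931.0660 / 1557.9728 = 4.4488

(Same formula on the original sums: (11×2712.9147 − 56.80×499.77) / (11×331.5256 − 56.80²) = 1455.1257 / 420.5416 = 3.4601, matching the given fit.)

Step 3: Change in slope
Δβ₁ = 4.4488 − 3.4601 = +0.9887
Relative change = +0.9887 / 3.4601 × 100% = +28.6%
→ the slope increases when the point is added.

Because the point sits above the extension of the original line at a high-leverage x, it tilts the fit up.
In practice: refit with and without it and report both if conclusions differ; check such a point for data-entry or measurement error.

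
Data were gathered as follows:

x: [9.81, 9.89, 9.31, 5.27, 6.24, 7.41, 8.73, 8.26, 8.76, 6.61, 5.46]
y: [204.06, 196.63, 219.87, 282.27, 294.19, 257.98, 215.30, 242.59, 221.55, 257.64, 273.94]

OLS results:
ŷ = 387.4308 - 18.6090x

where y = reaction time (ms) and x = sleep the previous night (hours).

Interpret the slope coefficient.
For each additional hour of sleep, predicted reaction time decreases by approximately 18.6090 ms.

The slope β₁ = -18.6090 gives the rate at which the fitted reaction time changes with sleep.

Interpretation:
- Sleep up by 1 hour → predicted reaction time decreases by 18.6090 ms
- The effect is assumed constant over the observed range of x (linearity)
- The sign (−) gives the direction; the magnitude 18.6090 gives the size of the effect per hour

(β₀ = 387.4308 is the fitted value at x = 0 and is not part of the slope interpretation.)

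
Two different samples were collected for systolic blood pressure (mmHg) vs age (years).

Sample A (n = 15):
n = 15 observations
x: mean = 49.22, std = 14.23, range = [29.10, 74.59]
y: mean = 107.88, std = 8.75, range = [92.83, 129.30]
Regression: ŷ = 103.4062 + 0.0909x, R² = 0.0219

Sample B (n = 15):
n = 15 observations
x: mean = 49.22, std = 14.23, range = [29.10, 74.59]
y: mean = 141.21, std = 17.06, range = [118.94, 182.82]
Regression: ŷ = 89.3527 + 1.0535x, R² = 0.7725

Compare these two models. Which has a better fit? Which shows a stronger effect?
Model B has the better fit (R² = 0.7725 vs 0.0219). Model B shows the stronger effect (|β₁| = 1.0535 vs 0.0909).

Model Comparison:

Which explains more variance? (R²)
- Model A: R² = 0.0219 → 2.19% of variance in blood pressure explained
- Model B: R² = 0.7725 → 77.25% of variance in blood pressure explained
- 0.7725 > 0.0219 → Model B has the better fit

Which has the larger per-year effect? (|β₁|)
- Model A: β₁ = 0.0909 → predicted blood pressure rises 0.0909 mmHg per additional year of age
- Model B: β₁ = 1.0535 → predicted blood pressure rises 1.0535 mmHg per additional year of age
- |0.0909| < |1.0535| → Model B shows the stronger marginal effect

Notes:
- R² measures how tightly points cluster around the line; β₁ measures how steep the line is — they answer different questions.
- A better fit (higher R²) doesn't necessarily mean a more important relationship.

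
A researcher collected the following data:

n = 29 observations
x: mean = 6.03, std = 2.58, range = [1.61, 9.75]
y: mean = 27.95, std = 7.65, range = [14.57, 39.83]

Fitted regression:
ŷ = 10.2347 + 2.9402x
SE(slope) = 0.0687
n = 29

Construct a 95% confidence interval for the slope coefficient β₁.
The 95% CI for β₁ is (2.7992, 3.0812)

Confidence interval for the slope:

The 95% CI for β₁ is: β̂₁ ± t*(α/2, n-2) × SE(β̂₁)

Step 1: Find critical t-value
- Confidence level = 0.95
- Degrees of freedom = n - 2 = 29 - 2 = 27
- t*(α/2, 27) = 2.0518

Step 2: Calculate margin of error
Margin = 2.0518 × 0.0687 = 0.1410

Step 3: Construct interval
CI = 2.9402 ± 0.1410
CI = (2.7992, 3.0812)

Interpretation: each one-unit increase in x is associated with a change in mean y of between 2.7992 and 3.0812, with 95% confidence.
The interval does not include 0, suggesting a significant linear relationship.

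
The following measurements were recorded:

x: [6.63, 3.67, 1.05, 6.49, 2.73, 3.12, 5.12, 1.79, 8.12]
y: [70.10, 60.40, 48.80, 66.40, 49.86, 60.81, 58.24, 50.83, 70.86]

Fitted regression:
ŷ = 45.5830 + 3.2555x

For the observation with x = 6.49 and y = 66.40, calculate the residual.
Residual = -0.3112

The residual is the difference between the actual value and the predicted value:

Residual = y - ŷ

Step 1: Calculate predicted value
ŷ = 45.5830 + 3.2555 × 6.49
ŷ = 66.7112

Step 2: Calculate residual
Residual = 66.40 - 66.7112
Residual = -0.3112

Sign check: y < ŷ, so the point is below the line and the fit overestimates here.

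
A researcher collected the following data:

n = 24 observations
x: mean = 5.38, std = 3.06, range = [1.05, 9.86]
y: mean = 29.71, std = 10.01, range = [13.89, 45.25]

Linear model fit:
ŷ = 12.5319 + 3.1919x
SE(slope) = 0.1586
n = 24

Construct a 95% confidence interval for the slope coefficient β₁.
The 95% CI for β₁ is (2.8630, 3.5208)

Confidence interval for the slope:

The 95% CI for β₁ is: β̂₁ ± t*(α/2, n-2) × SE(β̂₁)

Step 1: Find critical t-value
- Confidence level = 0.95
- Degrees of freedom = n - 2 = 24 - 2 = 22
- t*(α/2, 22) = 2.0739

Step 2: Calculate margin of error
Margin = 2.0739 × 0.1586 = 0.3289

Step 3: Construct interval
CI = 3.1919 ± 0.3289
CI = (2.8630, 3.5208)

Interpretation: each one-unit increase in x is associated with a change in mean y of between 2.8630 and 3.5208, with 95% confidence.
The interval does not include 0, suggesting a significant linear relationship.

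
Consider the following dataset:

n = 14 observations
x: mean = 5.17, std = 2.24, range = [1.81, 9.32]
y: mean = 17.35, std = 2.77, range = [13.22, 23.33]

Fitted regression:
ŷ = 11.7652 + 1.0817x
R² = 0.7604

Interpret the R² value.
The model explains 76.04% of the variance in y (R² = 0.7604), leaving 23.96% unexplained; the fit is strong.

R² (coefficient of determination) measures the proportion of variance in y explained by the regression model.

Here R² = 0.7604:
- Explained: 76.04% of the variation in y
- Unexplained (residual): 100% − 76.04% = 23.96%
- Rule of thumb (below 0.3 weak; 0.3 to below 0.7 moderate; 0.7 and above strong) → strong

Note: R² says nothing about causation, and a high R² does not by itself mean the linear form is appropriate — check the residuals.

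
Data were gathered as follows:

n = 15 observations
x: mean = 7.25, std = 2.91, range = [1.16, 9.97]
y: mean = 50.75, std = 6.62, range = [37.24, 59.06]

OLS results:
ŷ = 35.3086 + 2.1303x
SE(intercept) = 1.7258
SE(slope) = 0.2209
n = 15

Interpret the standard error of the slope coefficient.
The slope 2.1303 is pinned down to within about ±0.2209 (one SE) by these data — relative uncertainty 10.4%, i.e. precise.

SE(β̂₁) = 0.2209 says: if we drew many samples of n = 15 from the same population and refit each time, the fitted slopes would scatter with a standard deviation of roughly 0.2209 around the true β₁.

Relative precision:
- SE / |β̂₁| = 0.2209 / 2.1303 = 10.4%
- Rule of thumb (under 20%: precise; 20% to under 50%: moderately precise; 50% or more: imprecise) → precise

Rough 95% range (±2 SE): 2.1303 ± 0.4418 → (1.6885, 2.5721).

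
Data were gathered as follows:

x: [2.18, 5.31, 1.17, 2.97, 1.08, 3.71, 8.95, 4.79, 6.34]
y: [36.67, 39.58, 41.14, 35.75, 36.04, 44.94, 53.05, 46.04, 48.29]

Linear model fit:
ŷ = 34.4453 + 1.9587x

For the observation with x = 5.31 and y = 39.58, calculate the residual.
Residual = -5.2660

The residual is the difference between the actual value and the predicted value:

Residual = y - ŷ

Step 1: Calculate predicted value
ŷ = 34.4453 + 1.9587 × 5.31
ŷ = 44.8460

Step 2: Calculate residual
Residual = 39.58 - 44.8460
Residual = -5.2660

Interpretation: the model overestimates the actual value by 5.2660 at this point (negative residual → observation lies below the fitted line).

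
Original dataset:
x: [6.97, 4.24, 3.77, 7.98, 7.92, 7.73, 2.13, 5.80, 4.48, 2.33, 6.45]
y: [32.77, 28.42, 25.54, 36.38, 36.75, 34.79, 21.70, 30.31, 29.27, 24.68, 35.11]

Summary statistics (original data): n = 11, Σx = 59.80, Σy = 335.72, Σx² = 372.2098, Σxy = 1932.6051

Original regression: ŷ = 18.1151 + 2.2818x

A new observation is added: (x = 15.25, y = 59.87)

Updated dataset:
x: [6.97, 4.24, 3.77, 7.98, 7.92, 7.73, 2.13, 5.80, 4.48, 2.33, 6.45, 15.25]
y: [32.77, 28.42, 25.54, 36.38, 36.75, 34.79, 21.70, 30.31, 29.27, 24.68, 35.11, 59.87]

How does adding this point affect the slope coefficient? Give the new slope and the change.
The slope changes from 2.2818 to 2.7441 (change of +0.4623, or +20.3%).

x = 15.25 lies well outside the original x-range [2.13, 7.98] (x̄ ≈ 5.44), so this observation has high leverage and can move the slope substantially.

Step 1: Update the sums with the new point (n goes from 11 to 12)
Σx  = 59.80 + 15.25 = 75.05
Σy  = 335.72 + 59.87 = 395.59
Σx² = 372.2098 + 15.25² = 372.2098 + 232.5625 = 604.7723
Σxy = 1932.6051 + 15.25×59.87 = 1932.6051 + 913.0175 = 2845.6226

Step 2: Recompute the slope with b₁ = (nΣxy − ΣxΣy) / (nΣx² − (Σx)²)
Numerator   = 12×2845.6226 − 75.05×395.59 = 34147.4712 − 29689.0295 = 4458.4417
Denominator = 12×604.7723 − 75.05² = 7257.2676 − 5632.5025 = 1624.7651
b₁(new) = 4458.4417 / 1624.7651 = 2.7441

(Same formula on the original sums: (11×1932.6051 − 59.80×335.72) / (11×372.2098 − 59.80²) = 1182.6001 / 518.2678 = 2.2818, matching the given fit.)

Step 3: Change in slope
Δβ₁ = 2.7441 − 2.2818 = +0.4623
Relative change = +0.4623 / 2.2818 × 100% = +20.3%
→ the slope increases when the point is added.

Because the point sits above the extension of the original line at a high-leverage x, it tilts the fit up.
In practice: check such a point for data-entry or measurement error.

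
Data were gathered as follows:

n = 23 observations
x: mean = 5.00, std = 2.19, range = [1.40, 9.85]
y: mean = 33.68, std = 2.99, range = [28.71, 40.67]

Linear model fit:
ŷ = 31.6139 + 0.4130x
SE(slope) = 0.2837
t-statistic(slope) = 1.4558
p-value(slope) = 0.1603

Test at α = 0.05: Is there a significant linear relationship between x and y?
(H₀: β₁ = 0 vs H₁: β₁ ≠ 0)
p-value = 0.1603 ≥ α = 0.05, so we fail to reject H₀. The relationship is not significant.

Hypothesis test for the slope coefficient:

H₀: β₁ = 0 (no linear relationship)
H₁: β₁ ≠ 0 (linear relationship exists)

Test statistic: t = β̂₁ / SE(β̂₁) = 0.4130 / 0.2837 = 1.4558

p = 0.1603: how often a slope estimate this far from 0 (in SE units) would arise by chance if β₁ were truly 0.

Decision rule: reject H₀ if p-value < α.
p-value = 0.1603 ≥ α = 0.05 → fail to reject H₀.

Conclusion: the linear association between x and y is not significant at the 5% level.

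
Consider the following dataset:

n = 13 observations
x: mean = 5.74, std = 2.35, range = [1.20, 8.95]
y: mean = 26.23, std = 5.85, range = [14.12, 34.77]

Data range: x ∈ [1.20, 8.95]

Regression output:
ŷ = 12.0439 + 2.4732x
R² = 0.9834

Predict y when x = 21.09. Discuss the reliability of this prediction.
ŷ = 64.2037, but this is extrapolation (above the data range [1.20, 8.95]) and may be unreliable.

Prediction calculation:
ŷ = 12.0439 + 2.4732 × 21.09
ŷ = 64.2037

Reliability:
- Data range: x ∈ [1.20, 8.95]
- Prediction point: x = 21.09 is 12.14 units above the observed range → this is EXTRAPOLATION, not interpolation

Why that matters here:
- R² describes fit only over the sampled x values; it says nothing about behaviour beyond them
- The standard error of prediction grows with (x − x̄)², and x = 21.09 is far from x̄ = 5.74

The R² = 0.9834 only validates the fit within [1.20, 8.95]; treat ŷ = 64.2037 with caution.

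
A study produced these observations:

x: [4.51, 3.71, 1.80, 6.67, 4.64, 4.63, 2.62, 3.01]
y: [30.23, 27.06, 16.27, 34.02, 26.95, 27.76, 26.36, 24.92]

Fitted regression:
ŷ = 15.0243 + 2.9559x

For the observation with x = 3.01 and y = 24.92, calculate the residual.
Residual = 0.9984

The residual is the difference between the actual value and the predicted value:

Residual = y - ŷ

Step 1: Calculate predicted value
ŷ = 15.0243 + 2.9559 × 3.01
ŷ = 23.9216

Step 2: Calculate residual
Residual = 24.92 - 23.9216
Residual = 0.9984

Interpretation: the model underestimates the actual value by 0.9984 at this point (positive residual → observation lies above the fitted line).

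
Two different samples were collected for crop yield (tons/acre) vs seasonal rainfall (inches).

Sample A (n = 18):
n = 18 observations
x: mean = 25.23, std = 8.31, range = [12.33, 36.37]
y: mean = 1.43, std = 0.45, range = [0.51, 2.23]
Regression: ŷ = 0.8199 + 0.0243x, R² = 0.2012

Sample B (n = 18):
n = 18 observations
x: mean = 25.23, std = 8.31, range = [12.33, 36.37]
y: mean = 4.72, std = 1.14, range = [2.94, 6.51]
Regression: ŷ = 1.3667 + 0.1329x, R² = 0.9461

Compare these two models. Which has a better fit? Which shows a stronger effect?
Model B has the better fit (R² = 0.9461 vs 0.2012). Model B shows the stronger effect (|β₁| = 0.1329 vs 0.0243).

Model Comparison:

Which explains more variance? (R²)
- Model A: R² = 0.2012 → 20.12% of variance in crop yield explained
- Model B: R² = 0.9461 → 94.61% of variance in crop yield explained
- 0.9461 > 0.2012 → Model B has the better fit

Which has the larger per-inch effect? (|β₁|)
- Model A: β₁ = 0.0243 → predicted crop yield rises 0.0243 tons/acre per additional inch of rainfall
- Model B: β₁ = 0.1329 → predicted crop yield rises 0.1329 tons/acre per additional inch of rainfall
- |0.0243| < |0.1329| → Model B shows the stronger marginal effect

Notes:
- A steeper slope doesn't make a better model if the scatter around the line is large.
- R² measures how tightly points cluster around the line; β₁ measures how steep the line is — they answer different questions.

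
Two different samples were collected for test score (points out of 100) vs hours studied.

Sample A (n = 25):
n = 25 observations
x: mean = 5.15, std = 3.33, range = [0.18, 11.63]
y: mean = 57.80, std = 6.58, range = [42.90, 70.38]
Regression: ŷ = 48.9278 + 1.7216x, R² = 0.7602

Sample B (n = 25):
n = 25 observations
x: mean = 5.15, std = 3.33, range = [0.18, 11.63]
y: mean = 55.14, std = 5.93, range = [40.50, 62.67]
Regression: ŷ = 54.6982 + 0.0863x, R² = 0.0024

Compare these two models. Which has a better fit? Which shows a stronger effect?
Model A has the better fit (R² = 0.7602 vs 0.0024). Model A shows the stronger effect (|β₁| = 1.7216 vs 0.0863).

Model Comparison:

Which explains more variance? (R²)
- Model A: R² = 0.7602 → 76.02% of variance in test score explained
- Model B: R² = 0.0024 → 0.24% of variance in test score explained
- 0.7602 > 0.0024 → Model A has the better fit

Which has the larger per-hour effect? (|β₁|)
- Model A: β₁ = 1.7216 → predicted test score rises 1.7216 points per additional hour of study time
- Model B: β₁ = 0.0863 → predicted test score rises 0.0863 points per additional hour of study time
- |1.7216| > |0.0863| → Model A shows the stronger marginal effect

Note: A steeper slope doesn't make a better model if the scatter around the line is large.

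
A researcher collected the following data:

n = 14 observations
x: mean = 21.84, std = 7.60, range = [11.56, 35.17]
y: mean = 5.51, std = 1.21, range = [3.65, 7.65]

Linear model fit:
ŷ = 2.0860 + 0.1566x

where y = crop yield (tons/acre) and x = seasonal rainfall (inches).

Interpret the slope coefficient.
On average, crop yield is about 0.1566 tons/acre higher for every extra inch of rainfall.

The slope coefficient β₁ = 0.1566 represents the marginal effect of rainfall on crop yield.

Interpretation:
- Rainfall up by 1 inch → predicted crop yield increases by 0.1566 tons/acre
- This is a linear approximation: the same per-unit change is assumed across the whole observed x range
- The slope describes association in these data, not necessarily a causal effect

The intercept β₀ = 2.0860 is the predicted crop yield when rainfall = 0; since the smallest observed x is 11.56, this is an extrapolation and mainly anchors the line.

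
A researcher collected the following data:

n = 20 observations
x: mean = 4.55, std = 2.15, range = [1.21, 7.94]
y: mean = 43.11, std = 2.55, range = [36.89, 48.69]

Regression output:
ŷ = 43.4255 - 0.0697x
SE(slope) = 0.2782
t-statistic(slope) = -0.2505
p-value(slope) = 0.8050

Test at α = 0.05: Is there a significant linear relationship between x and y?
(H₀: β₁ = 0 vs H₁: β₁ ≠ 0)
Since p-value = 0.8050 ≥ α = 0.05, fail to reject H₀ — the slope is not significantly different from 0.

Hypothesis test for the slope coefficient:

H₀: β₁ = 0 (no linear relationship)
H₁: β₁ ≠ 0 (linear relationship exists)

Test statistic: t = β̂₁ / SE(β̂₁) = -0.0697 / 0.2782 = -0.2505

p = 0.8050: how often a slope estimate this far from 0 (in SE units) would arise by chance if β₁ were truly 0.

Decision rule: reject H₀ if p-value < α.
p-value = 0.8050 ≥ α = 0.05 → fail to reject H₀.

At α = 0.05 the data do not provide convincing evidence of a nonzero slope.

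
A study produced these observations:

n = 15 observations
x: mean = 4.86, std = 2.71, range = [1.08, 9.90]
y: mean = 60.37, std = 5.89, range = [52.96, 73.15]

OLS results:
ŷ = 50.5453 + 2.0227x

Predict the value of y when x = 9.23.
ŷ = 69.2148

To predict y for x = 9.23, substitute into the regression equation:

ŷ = 50.5453 + 2.0227 × 9.23
ŷ = 50.5453 + 18.6695
ŷ = 69.2148

This is a point prediction; actual observations scatter around it by roughly the residual standard deviation.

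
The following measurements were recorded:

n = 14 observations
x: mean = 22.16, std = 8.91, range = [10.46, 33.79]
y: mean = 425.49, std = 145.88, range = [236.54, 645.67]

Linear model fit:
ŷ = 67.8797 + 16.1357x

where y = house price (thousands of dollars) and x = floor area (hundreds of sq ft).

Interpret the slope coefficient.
On average, house price is about 16.1357 thousand dollars higher for every extra hundred sq ft of floor area.

β₁ = 16.1357 is the change in predicted house price (thousand dollars) per additional hundred sq ft of floor area.

Interpretation:
- Floor area up by 1 hundred sq ft → predicted house price increases by 16.1357 thousand dollars
- The effect is assumed constant over the observed range of x (linearity)
- The sign (+) gives the direction; the magnitude 16.1357 gives the size of the effect per hundred sq ft

(β₀ = 67.8797 is the fitted value at x = 0 and is not part of the slope interpretation.)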